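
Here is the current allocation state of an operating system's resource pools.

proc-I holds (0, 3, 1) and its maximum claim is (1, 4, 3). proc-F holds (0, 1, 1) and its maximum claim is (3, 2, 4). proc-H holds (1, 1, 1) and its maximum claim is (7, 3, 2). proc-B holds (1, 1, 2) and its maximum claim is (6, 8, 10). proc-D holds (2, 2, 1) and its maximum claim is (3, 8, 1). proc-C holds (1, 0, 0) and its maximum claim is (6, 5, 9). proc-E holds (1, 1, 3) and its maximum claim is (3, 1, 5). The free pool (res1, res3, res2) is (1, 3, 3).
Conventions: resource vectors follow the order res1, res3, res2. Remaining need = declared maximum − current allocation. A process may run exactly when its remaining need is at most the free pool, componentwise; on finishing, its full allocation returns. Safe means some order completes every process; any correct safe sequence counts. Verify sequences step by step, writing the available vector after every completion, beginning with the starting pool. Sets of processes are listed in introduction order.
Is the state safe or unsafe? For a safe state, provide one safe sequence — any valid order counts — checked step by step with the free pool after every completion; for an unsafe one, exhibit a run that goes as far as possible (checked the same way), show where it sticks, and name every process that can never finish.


UNSAFE.
Key observation: res1 is the bottleneck — with proc-I, proc-D, proc-F, proc-E done the pool holds (4, 10, 9), short of every remaining need.
Going as far as possible: proc-I, proc-D, proc-F, proc-E; after that, nothing fits. Walking it through:
  pool = (1, 3, 3)
  proc-I: need (1, 1, 2) fits (1, 3, 3); releases (0, 3, 1), pool now (1, 6, 4)
  proc-D: need (1, 6, 0) fits (1, 6, 4); releases (2, 2, 1), pool now (3, 8, 5)
  proc-F: need (3, 1, 3) fits (3, 8, 5); releases (0, 1, 1), pool now (3, 9, 6)
  proc-E: need (2, 0, 2) fits (3, 9, 6); releases (1, 1, 3), pool now (4, 10, 9)
  proc-H cannot run: need (6, 2, 1) vs free (4, 10, 9) (insufficient res1)
  proc-B cannot run: need (5, 7, 8) vs free (4, 10, 9) (insufficient res1)
  proc-C cannot run: need (5, 5, 9) vs free (4, 10, 9) (insufficient res1)
Processes that can never finish: proc-H, proc-B and proc-C.


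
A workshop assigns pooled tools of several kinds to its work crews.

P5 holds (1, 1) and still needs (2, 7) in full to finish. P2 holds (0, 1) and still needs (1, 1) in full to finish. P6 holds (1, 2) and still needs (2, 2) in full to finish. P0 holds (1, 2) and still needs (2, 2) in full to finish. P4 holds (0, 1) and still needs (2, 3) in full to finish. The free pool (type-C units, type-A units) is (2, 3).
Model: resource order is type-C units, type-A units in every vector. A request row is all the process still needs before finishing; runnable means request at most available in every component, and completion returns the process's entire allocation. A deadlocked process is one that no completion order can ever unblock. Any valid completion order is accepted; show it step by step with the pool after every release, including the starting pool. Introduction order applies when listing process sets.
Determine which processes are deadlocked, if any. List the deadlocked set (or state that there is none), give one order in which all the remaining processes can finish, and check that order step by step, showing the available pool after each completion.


The deadlocked set is empty.
Key observation: P4 leads a chain of completions in which each release enables another process.
A valid finishing order for the others: P4, P0, P6, P2, P5. Verifying each step:
  pool = (2, 3)
  P4: need (2, 3) fits (2, 3); releases (0, 1), pool now (2, 4)
  P0: need (2, 2) fits (2, 4); releases (1, 2), pool now (3, 6)
  P6: need (2, 2) fits (3, 6); releases (1, 2), pool now (4, 8)
  P2: need (1, 1) fits (4, 8); releases (0, 1), pool now (4, 9)
  P5: need (2, 7) fits (4, 9); releases (1, 1), pool now (5, 10)


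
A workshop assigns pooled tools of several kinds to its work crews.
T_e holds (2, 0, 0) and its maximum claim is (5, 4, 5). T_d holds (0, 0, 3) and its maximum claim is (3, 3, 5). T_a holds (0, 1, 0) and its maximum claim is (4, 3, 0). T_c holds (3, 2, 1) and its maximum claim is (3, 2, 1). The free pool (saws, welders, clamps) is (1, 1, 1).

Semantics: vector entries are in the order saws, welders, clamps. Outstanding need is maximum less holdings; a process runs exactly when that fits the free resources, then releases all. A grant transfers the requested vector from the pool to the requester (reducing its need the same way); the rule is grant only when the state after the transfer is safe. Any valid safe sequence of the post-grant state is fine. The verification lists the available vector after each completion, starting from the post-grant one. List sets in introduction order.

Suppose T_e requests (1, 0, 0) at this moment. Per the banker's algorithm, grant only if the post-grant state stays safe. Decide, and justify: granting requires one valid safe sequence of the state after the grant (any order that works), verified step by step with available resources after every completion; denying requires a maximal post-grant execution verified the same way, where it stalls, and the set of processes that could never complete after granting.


DENY — the pretend-granted state is unsafe.
Key observation: after T_c, T_d the pool peaks at (3, 3, 5), and each blocked process is short somewhere: T_e on welders; T_a on saws.
On the post-grant state, T_c, T_d is a maximal run — nothing extends it. Walking it through:
  pool = (0, 1, 1)
  run T_c (needs (0, 0, 0), free (0, 1, 1)); after release of (3, 2, 1) the pool is (3, 3, 2)
  run T_d (needs (3, 3, 2), free (3, 3, 2)); after release of (0, 0, 3) the pool is (3, 3, 5)
  T_e cannot run: need (2, 4, 5) vs free (3, 3, 5) (insufficient welders)
  T_a cannot run: need (4, 2, 0) vs free (3, 3, 5) (insufficient saws)
Processes that could never finish after the grant: T_e and T_a.


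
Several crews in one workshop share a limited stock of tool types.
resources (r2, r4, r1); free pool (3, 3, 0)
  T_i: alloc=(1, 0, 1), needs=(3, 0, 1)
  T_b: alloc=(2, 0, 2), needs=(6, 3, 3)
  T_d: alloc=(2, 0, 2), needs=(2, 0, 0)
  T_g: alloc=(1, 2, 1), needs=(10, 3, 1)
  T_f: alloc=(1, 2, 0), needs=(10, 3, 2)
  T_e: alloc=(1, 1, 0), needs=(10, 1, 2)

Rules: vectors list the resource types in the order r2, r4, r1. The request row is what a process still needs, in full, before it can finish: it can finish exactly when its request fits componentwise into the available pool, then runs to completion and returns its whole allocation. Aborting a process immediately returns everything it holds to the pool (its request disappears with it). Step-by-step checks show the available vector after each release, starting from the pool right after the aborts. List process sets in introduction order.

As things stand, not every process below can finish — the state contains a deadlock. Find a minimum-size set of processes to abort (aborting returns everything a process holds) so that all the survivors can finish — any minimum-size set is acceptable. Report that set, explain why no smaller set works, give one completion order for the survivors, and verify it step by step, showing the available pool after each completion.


Minimum abort set: T_g and T_f.
Key observation: before aborting T_g and T_f, T_e was permanently blocked — no order could ever run it; afterwards it completes at step 4.
Why nothing smaller works — every single abort fails: T_i alone leaves T_g blocked (short on r2); T_b alone leaves T_g blocked (short on r2); T_d alone leaves T_g blocked (short on r2); T_g alone leaves T_f blocked (short on r2); T_f alone leaves T_g blocked (short on r2); T_e alone leaves T_g blocked (short on r2).
The survivors complete as T_d, T_i, T_b, T_e. Step-by-step check (starting from the post-abort pool):
  pool = (5, 7, 1)
  T_d: need (2, 0, 0) fits (5, 7, 1); releases (2, 0, 2), pool now (7, 7, 3)
  T_i: need (3, 0, 1) fits (7, 7, 3); releases (1, 0, 1), pool now (8, 7, 4)
  T_b: need (6, 3, 3) fits (8, 7, 4); releases (2, 0, 2), pool now (10, 7, 6)
  T_e: need (10, 1, 2) fits (10, 7, 6); releases (1, 1, 0), pool now (11, 8, 6)


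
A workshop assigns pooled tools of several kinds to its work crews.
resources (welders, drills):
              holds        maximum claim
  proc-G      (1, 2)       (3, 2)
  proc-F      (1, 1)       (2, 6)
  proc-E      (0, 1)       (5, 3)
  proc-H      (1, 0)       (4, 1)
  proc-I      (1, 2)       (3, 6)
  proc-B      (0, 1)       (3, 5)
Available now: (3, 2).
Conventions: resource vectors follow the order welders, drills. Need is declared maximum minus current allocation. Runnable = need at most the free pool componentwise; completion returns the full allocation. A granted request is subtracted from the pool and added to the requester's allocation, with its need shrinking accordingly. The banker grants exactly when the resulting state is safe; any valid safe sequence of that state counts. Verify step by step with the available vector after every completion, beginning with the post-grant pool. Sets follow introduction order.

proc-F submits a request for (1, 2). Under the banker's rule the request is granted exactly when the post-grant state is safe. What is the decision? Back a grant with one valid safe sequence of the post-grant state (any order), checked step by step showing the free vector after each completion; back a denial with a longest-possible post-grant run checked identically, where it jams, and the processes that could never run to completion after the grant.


DENY — the pretend-granted state is unsafe.
Key observation: after proc-G, proc-H the pool peaks at (4, 2), and each blocked process is short somewhere: proc-F on drills; proc-E on welders; proc-I on drills; proc-B on drills.
On the post-grant state, proc-G, proc-H is a maximal run — nothing extends it. Walking it through:
  pool = (2, 0)
  proc-G: need (2, 0) fits (2, 0); releases (1, 2), pool now (3, 2)
  proc-H: need (3, 1) fits (3, 2); releases (1, 0), pool now (4, 2)
  blocked: proc-F wants (0, 3), pool (4, 2) — not enough drills
  blocked: proc-E wants (5, 2), pool (4, 2) — not enough welders
  blocked: proc-I wants (2, 4), pool (4, 2) — not enough drills
  blocked: proc-B wants (3, 4), pool (4, 2) — not enough drills
Processes that could never finish after the grant: proc-F, proc-E, proc-I and proc-B.


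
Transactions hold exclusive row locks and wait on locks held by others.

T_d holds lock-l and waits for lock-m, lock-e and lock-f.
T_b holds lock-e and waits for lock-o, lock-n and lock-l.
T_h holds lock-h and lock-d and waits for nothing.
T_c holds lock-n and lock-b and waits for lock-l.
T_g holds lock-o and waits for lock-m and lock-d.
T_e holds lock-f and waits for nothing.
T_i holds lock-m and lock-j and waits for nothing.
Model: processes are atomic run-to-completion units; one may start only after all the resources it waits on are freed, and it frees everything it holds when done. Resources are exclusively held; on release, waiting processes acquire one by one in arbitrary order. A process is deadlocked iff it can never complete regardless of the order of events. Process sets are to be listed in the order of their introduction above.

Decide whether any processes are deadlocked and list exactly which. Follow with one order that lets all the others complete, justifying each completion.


Deadlocked set: T_d, T_b and T_c.
Key observation: the waits loop around T_d -> T_b -> T_d with no way out; T_c is caught in further circular waits.
A valid finishing order for the others: T_h, T_i, T_g, T_e.
Walking it through:
  run T_h (it waits on nothing); releases lock-h and lock-d
  run T_i (it waits on nothing); releases lock-m and lock-j
  T_g: everything it awaited (lock-m and lock-d) is free; runs, freeing lock-o
  run T_e (it waits on nothing); releases lock-f


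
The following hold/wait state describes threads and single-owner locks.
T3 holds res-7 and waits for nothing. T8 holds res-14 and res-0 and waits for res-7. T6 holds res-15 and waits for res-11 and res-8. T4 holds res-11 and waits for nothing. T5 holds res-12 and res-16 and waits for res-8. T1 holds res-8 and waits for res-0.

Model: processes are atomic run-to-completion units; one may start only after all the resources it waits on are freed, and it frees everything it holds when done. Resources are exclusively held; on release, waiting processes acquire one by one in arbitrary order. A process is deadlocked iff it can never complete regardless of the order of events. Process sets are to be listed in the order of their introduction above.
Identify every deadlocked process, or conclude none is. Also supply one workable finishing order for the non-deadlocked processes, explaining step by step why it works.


Nothing here is deadlocked.
Key observation: the wait relation is loop-free; peeling off processes with no waits unwinds the whole state.
One completion order for the rest: T3, T8, T1, T5, T4, T6.
Check, step by step:
  T3: no waits; runs immediately, freeing res-7
  run T8 (all its waits — res-7 — are resolved); releases res-14 and res-0
  run T1 (all its waits — res-0 — are resolved); releases res-8
  run T5 (all its waits — res-8 — are resolved); releases res-12 and res-16
  T4: no waits; runs immediately, freeing res-11
  run T6 (all its waits — res-11 and res-8 — are resolved); releases res-15


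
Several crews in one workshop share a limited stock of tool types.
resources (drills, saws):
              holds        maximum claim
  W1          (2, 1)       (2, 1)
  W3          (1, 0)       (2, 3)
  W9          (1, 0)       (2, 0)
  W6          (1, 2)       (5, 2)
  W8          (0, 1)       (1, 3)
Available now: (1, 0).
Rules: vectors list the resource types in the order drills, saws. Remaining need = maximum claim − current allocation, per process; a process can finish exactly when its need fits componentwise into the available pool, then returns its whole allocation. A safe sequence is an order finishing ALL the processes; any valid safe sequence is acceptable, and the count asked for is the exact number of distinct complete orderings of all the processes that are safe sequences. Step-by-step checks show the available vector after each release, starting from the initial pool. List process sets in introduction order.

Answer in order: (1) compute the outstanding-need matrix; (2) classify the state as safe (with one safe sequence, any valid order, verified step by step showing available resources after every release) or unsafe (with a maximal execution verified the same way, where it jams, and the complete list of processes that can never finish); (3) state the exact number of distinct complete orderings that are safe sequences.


(1) Need matrix, components ordered drills, saws:
  W1: (0, 0)
  W3: (1, 3)
  W9: (1, 0)
  W6: (4, 0)
  W8: (1, 2)
(2) SAFE — a valid safe sequence is W9, W1, W6, W8, W3.
Key observation: W9 is the earliest step where a requested resource binds exactly: need (1, 0), pool (1, 0) at its turn.
Walking it through:
  pool = (1, 0)
  W9 needs (1, 0) <= (1, 0) -> finishes; pool += (1, 0) = (2, 0)
  W1 needs (0, 0) <= (2, 0) -> finishes; pool += (2, 1) = (4, 1)
  W6 needs (4, 0) <= (4, 1) -> finishes; pool += (1, 2) = (5, 3)
  W8 needs (1, 2) <= (5, 3) -> finishes; pool += (0, 1) = (5, 4)
  W3 needs (1, 3) <= (5, 4) -> finishes; pool += (1, 0) = (6, 4)
(3) Precisely 4 of the possible complete orderings are safe sequences.


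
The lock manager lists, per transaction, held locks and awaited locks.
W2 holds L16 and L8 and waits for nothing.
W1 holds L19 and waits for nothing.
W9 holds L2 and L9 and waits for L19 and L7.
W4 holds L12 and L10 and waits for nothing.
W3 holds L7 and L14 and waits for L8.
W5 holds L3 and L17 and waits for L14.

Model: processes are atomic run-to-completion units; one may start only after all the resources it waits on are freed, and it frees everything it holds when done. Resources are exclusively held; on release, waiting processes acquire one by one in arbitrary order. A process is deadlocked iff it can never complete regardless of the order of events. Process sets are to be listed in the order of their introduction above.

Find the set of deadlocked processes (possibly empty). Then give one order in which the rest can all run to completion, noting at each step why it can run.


The deadlocked set is empty.
Key observation: no waiting chain loops back on itself — every chain ends at a process that waits on nothing, so everyone eventually runs.
One completion order for the rest: W2, W4, W3, W1, W5, W9.
Walking it through:
  run W2 (it waits on nothing); releases L16 and L8
  run W4 (it waits on nothing); releases L12 and L10
  run W3 (all its waits — L8 — are resolved); releases L7 and L14
  run W1 (it waits on nothing); releases L19
  run W5 (all its waits — L14 — are resolved); releases L3 and L17
  run W9 (all its waits — L19 and L7 — are resolved); releases L2 and L9


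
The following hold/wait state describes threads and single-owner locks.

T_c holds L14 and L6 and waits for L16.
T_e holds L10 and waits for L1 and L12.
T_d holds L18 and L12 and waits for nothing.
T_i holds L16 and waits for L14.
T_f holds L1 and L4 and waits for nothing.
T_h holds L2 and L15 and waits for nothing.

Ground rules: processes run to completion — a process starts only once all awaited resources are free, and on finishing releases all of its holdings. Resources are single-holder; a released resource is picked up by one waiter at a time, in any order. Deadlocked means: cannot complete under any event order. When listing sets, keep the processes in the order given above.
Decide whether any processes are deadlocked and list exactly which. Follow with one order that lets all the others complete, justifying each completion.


Deadlocked set: T_c and T_i.
Key observation: the loop T_c -> T_i -> T_c blocks itself forever; no other process is dragged down with it.
The rest can finish in the order T_d, T_f, T_h, T_e.
Walking it through:
  T_d waits on nothing -> runs at once and releases L18 and L12
  T_f waits on nothing -> runs at once and releases L1 and L4
  T_h waits on nothing -> runs at once and releases L2 and L15
  T_e: everything it awaited (L1 and L12) is free; runs, freeing L10


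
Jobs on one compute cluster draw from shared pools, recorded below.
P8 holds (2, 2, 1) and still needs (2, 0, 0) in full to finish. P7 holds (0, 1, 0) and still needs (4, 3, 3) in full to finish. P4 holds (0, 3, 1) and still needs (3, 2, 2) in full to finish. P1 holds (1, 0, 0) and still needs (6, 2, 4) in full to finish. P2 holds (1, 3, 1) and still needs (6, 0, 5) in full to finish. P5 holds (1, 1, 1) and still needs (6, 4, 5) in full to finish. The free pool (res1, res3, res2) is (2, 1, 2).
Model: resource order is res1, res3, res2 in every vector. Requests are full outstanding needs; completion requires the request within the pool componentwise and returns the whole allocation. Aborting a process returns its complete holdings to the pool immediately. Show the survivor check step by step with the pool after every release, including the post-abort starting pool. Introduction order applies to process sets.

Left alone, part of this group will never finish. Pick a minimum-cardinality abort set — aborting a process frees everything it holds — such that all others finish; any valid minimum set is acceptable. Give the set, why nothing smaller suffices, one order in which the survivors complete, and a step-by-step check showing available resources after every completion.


Abort P1 and P5.
Key observation: no ordering could ever have run P2 before the abort of P1 and P5; with (2, 1, 1) back in the pool it fits at step 4.
Why nothing smaller works — every single abort fails: P8 alone leaves P1 blocked (short on res1); P7 alone leaves P1 blocked (short on res1); P4 alone leaves P1 blocked (short on res1); P1 alone leaves P2 blocked (short on res1 and res2); P2 alone leaves P1 blocked (short on res1); P5 alone leaves P1 blocked (short on res1).
Survivors finish in the order: P4, P7, P8, P2. Check, step by step (pool after the aborts first):
  pool = (4, 2, 3)
  P4 needs (3, 2, 2) <= (4, 2, 3) -> finishes; pool += (0, 3, 1) = (4, 5, 4)
  P7 needs (4, 3, 3) <= (4, 5, 4) -> finishes; pool += (0, 1, 0) = (4, 6, 4)
  P8 needs (2, 0, 0) <= (4, 6, 4) -> finishes; pool += (2, 2, 1) = (6, 8, 5)
  P2 needs (6, 0, 5) <= (6, 8, 5) -> finishes; pool += (1, 3, 1) = (7, 11, 6)


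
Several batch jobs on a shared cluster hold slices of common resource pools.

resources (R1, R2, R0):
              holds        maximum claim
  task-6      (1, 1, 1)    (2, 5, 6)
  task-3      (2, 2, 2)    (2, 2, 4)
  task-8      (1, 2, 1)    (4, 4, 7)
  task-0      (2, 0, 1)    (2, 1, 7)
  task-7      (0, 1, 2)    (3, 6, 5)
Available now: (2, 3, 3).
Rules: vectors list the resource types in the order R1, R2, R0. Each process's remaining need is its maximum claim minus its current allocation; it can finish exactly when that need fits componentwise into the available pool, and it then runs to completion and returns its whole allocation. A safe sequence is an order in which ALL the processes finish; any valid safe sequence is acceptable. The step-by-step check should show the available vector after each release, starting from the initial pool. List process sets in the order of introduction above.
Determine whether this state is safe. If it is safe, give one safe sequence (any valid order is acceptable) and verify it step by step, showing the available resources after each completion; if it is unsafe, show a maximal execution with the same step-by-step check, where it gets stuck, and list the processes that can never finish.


The state is SAFE; one workable sequence: task-3, task-6, task-0, task-8, task-7.
Key observation: task-6 marks the first exact bind of the order: its need (1, 4, 5) fits the free (4, 5, 5) with zero slack on a requested resource.
Verifying each step:
  pool = (2, 3, 3)
  task-3: need (0, 0, 2) fits (2, 3, 3); releases (2, 2, 2), pool now (4, 5, 5)
  task-6: need (1, 4, 5) fits (4, 5, 5); releases (1, 1, 1), pool now (5, 6, 6)
  task-0: need (0, 1, 6) fits (5, 6, 6); releases (2, 0, 1), pool now (7, 6, 7)
  task-8: need (3, 2, 6) fits (7, 6, 7); releases (1, 2, 1), pool now (8, 8, 8)
  task-7: need (3, 5, 3) fits (8, 8, 8); releases (0, 1, 2), pool now (8, 9, 10)


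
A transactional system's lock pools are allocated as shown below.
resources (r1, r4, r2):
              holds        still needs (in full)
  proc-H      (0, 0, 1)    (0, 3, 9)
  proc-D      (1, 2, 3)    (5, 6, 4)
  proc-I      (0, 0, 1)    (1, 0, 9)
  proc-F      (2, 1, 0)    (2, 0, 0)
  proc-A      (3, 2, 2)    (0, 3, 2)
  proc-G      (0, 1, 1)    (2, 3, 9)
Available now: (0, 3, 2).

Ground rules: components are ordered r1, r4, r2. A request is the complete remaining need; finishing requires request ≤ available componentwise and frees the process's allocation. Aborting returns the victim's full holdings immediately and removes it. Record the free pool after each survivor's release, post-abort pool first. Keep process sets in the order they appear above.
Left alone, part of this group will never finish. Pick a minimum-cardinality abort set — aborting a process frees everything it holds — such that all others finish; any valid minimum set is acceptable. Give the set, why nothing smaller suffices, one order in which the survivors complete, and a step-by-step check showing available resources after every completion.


Minimum abort set: proc-H and proc-G.
Key observation: proc-I had no path to completion before; after the abort of proc-H and proc-G ((0, 1, 2) returned), step 4 is where it fits.
Why nothing smaller works — every single abort fails: proc-H alone leaves proc-I blocked (short on r2); proc-D alone leaves proc-H blocked (short on r2); proc-I alone leaves proc-H blocked (short on r2); proc-F alone leaves proc-H blocked (short on r2); proc-A alone leaves proc-H blocked (short on r2); proc-G alone leaves proc-H blocked (short on r2).
The survivors complete as proc-A, proc-F, proc-D, proc-I. Check, step by step (starting from the post-abort pool):
  pool = (0, 4, 4)
  run proc-A (needs (0, 3, 2), free (0, 4, 4)); after release of (3, 2, 2) the pool is (3, 6, 6)
  run proc-F (needs (2, 0, 0), free (3, 6, 6)); after release of (2, 1, 0) the pool is (5, 7, 6)
  run proc-D (needs (5, 6, 4), free (5, 7, 6)); after release of (1, 2, 3) the pool is (6, 9, 9)
  run proc-I (needs (1, 0, 9), free (6, 9, 9)); after release of (0, 0, 1) the pool is (6, 9, 10)


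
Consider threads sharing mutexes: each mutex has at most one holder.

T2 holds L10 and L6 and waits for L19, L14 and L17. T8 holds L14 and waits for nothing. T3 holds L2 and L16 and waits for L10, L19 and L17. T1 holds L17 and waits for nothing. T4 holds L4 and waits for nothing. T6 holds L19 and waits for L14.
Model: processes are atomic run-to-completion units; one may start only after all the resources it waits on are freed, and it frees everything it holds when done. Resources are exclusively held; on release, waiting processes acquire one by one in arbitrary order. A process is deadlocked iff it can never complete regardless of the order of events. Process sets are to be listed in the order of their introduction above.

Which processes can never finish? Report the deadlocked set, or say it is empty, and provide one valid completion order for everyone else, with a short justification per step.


The deadlocked set is empty.
Key observation: the wait relation is loop-free; peeling off processes with no waits unwinds the whole state.
One completion order for the rest: T8, T1, T6, T2, T4, T3.
Walking it through:
  T8: no waits; runs immediately, freeing L14
  T1: no waits; runs immediately, freeing L17
  T6 waits on L14 — all released -> runs and releases L19
  T2 waits on L19, L14 and L17 — all released -> runs and releases L10 and L6
  T4: no waits; runs immediately, freeing L4
  T3 waits on L10, L19 and L17 — all released -> runs and releases L2 and L16


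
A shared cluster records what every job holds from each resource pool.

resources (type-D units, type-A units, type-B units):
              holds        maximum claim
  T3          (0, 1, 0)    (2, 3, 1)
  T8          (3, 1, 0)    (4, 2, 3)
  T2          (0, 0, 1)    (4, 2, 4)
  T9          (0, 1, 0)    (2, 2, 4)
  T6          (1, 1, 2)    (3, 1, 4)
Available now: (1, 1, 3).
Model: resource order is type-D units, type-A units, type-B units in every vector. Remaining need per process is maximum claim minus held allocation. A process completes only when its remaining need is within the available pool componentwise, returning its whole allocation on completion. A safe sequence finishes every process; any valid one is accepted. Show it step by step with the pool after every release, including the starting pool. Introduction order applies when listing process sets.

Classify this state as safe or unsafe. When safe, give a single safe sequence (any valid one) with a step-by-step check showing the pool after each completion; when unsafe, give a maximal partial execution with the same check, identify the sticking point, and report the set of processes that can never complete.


SAFE — a valid safe sequence is T8, T6, T3, T2, T9.
Key observation: at T8 the run first touches a limit — (1, 1, 3) against (1, 1, 3), exact on a resource it actually requests.
Verifying each step:
  pool = (1, 1, 3)
  run T8 (needs (1, 1, 3), free (1, 1, 3)); after release of (3, 1, 0) the pool is (4, 2, 3)
  run T6 (needs (2, 0, 2), free (4, 2, 3)); after release of (1, 1, 2) the pool is (5, 3, 5)
  run T3 (needs (2, 2, 1), free (5, 3, 5)); after release of (0, 1, 0) the pool is (5, 4, 5)
  run T2 (needs (4, 2, 3), free (5, 4, 5)); after release of (0, 0, 1) the pool is (5, 4, 6)
  run T9 (needs (2, 1, 4), free (5, 4, 6)); after release of (0, 1, 0) the pool is (5, 5, 6)


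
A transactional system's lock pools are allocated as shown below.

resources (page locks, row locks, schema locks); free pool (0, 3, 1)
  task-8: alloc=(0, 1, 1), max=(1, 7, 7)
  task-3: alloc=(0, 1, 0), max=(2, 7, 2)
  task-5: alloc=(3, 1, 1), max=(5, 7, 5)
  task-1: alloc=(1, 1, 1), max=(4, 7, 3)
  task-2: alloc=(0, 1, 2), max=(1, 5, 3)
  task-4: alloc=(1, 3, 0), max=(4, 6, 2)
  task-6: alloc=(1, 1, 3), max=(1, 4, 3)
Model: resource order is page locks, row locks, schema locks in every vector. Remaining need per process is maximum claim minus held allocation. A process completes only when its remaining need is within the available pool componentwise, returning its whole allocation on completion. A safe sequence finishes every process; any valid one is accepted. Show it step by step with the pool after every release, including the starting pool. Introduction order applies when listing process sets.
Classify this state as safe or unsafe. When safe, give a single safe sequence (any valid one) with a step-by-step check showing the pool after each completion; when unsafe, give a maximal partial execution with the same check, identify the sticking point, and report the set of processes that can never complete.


UNSAFE.
Key observation: after task-6, task-2 the pool peaks at (1, 5, 6), and each blocked process is short somewhere: task-8 on row locks; task-3 on page locks, row locks; task-5 on page locks, row locks; task-1 on page locks, row locks; task-4 on page locks.
A maximal execution: task-6, task-2 — then nothing else fits. Walking it through:
  pool = (0, 3, 1)
  run task-6 (needs (0, 3, 0), free (0, 3, 1)); after release of (1, 1, 3) the pool is (1, 4, 4)
  run task-2 (needs (1, 4, 1), free (1, 4, 4)); after release of (0, 1, 2) the pool is (1, 5, 6)
  blocked: task-8 wants (1, 6, 6), pool (1, 5, 6) — not enough row locks
  blocked: task-3 wants (2, 6, 2), pool (1, 5, 6) — not enough page locks and row locks
  blocked: task-5 wants (2, 6, 4), pool (1, 5, 6) — not enough page locks and row locks
  blocked: task-1 wants (3, 6, 2), pool (1, 5, 6) — not enough page locks and row locks
  blocked: task-4 wants (3, 3, 2), pool (1, 5, 6) — not enough page locks
Never able to finish: task-8, task-3, task-5, task-1 and task-4.


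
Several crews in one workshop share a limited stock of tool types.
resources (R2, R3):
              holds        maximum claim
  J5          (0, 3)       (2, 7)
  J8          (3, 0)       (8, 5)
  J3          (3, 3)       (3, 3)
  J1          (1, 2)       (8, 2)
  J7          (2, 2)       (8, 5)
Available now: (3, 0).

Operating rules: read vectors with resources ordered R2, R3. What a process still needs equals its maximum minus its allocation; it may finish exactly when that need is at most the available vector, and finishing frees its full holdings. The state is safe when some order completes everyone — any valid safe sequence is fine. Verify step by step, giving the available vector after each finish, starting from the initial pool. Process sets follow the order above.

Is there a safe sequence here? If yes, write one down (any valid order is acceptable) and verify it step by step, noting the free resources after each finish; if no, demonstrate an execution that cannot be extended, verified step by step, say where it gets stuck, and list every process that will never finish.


SAFE. One safe sequence: J3, J7, J5, J1, J8.
Key observation: the first exact fit in this order is J7 — it needs (6, 3) with (6, 3) free, meeting a requested resource to the last unit.
Check, step by step:
  pool = (3, 0)
  J3: need (0, 0) fits (3, 0); releases (3, 3), pool now (6, 3)
  J7: need (6, 3) fits (6, 3); releases (2, 2), pool now (8, 5)
  J5: need (2, 4) fits (8, 5); releases (0, 3), pool now (8, 8)
  J1: need (7, 0) fits (8, 8); releases (1, 2), pool now (9, 10)
  J8: need (5, 5) fits (9, 10); releases (3, 0), pool now (12, 10)


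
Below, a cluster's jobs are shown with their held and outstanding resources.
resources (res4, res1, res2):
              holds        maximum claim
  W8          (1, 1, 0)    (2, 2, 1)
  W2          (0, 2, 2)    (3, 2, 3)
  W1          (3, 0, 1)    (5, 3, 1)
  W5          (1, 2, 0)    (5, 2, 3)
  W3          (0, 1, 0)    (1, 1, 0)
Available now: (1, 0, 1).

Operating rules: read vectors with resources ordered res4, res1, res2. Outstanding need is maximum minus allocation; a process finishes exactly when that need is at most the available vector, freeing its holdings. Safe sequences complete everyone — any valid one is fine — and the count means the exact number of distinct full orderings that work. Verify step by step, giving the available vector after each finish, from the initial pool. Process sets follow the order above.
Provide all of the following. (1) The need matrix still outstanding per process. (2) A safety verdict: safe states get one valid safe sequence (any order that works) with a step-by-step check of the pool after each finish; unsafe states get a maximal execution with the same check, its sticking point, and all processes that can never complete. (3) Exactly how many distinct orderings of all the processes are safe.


(1) Outstanding need per process (order res4, res1, res2):
  W8: (1, 1, 1)
  W2: (3, 0, 1)
  W1: (2, 3, 0)
  W5: (4, 0, 3)
  W3: (1, 0, 0)
(2) The state is UNSAFE.
Key observation: after W3, W8 the pool peaks at (2, 2, 1), and each blocked process is short somewhere: W2 on res4; W1 on res1; W5 on res4, res2.
The run W3, W8 cannot be extended any further. Check, step by step:
  pool = (1, 0, 1)
  W3: need (1, 0, 0) fits (1, 0, 1); releases (0, 1, 0), pool now (1, 1, 1)
  W8: need (1, 1, 1) fits (1, 1, 1); releases (1, 1, 0), pool now (2, 2, 1)
  blocked: W2 wants (3, 0, 1), pool (2, 2, 1) — not enough res4
  blocked: W1 wants (2, 3, 0), pool (2, 2, 1) — not enough res1
  blocked: W5 wants (4, 0, 3), pool (2, 2, 1) — not enough res4 and res2
Permanently blocked: W2, W1 and W5.
(3) Exactly 0 of the possible complete orderings are safe sequences.


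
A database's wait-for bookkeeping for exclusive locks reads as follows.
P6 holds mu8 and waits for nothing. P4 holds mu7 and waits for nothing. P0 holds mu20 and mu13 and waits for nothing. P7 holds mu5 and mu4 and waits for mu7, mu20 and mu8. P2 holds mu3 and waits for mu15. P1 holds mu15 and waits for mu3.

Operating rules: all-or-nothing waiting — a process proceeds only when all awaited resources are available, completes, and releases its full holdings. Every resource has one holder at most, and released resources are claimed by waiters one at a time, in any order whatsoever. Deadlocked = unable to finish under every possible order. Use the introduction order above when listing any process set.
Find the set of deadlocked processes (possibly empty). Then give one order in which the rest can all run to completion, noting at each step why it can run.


Deadlocked set: P2 and P1.
Key observation: P2 -> P1 -> P2 is a circular wait — nothing in it can go first; no other process is dragged down with it.
A valid finishing order for the others: P4, P0, P6, P7.
Walking it through:
  P4: no waits; runs immediately, freeing mu7
  P0: no waits; runs immediately, freeing mu20 and mu13
  P6: no waits; runs immediately, freeing mu8
  P7: everything it awaited (mu7, mu20 and mu8) is free; runs, freeing mu5 and mu4


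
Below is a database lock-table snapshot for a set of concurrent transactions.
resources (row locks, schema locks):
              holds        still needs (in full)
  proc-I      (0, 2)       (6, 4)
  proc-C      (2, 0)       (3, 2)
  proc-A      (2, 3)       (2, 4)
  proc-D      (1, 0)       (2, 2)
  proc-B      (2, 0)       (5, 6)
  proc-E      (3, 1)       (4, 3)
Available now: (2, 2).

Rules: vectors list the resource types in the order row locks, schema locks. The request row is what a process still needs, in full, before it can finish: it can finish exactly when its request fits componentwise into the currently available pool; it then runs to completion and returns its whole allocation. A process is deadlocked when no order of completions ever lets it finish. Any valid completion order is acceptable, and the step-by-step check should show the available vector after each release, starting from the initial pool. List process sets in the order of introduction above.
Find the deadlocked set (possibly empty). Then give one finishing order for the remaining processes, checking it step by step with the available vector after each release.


Deadlocked: proc-I, proc-A, proc-B and proc-E.
Key observation: after proc-D, proc-C complete, (5, 2) is the best the pool ever gets, yet each leftover process wants more schema locks.
The rest can finish in the order proc-D, proc-C. Verifying each step:
  pool = (2, 2)
  run proc-D (needs (2, 2), free (2, 2)); after release of (1, 0) the pool is (3, 2)
  run proc-C (needs (3, 2), free (3, 2)); after release of (2, 0) the pool is (5, 2)
The stuck group stays short no matter what:
  blocked: proc-I wants (6, 4), pool (5, 2) — not enough row locks and schema locks
  blocked: proc-A wants (2, 4), pool (5, 2) — not enough schema locks
  blocked: proc-B wants (5, 6), pool (5, 2) — not enough schema locks
  blocked: proc-E wants (4, 3), pool (5, 2) — not enough schema locks


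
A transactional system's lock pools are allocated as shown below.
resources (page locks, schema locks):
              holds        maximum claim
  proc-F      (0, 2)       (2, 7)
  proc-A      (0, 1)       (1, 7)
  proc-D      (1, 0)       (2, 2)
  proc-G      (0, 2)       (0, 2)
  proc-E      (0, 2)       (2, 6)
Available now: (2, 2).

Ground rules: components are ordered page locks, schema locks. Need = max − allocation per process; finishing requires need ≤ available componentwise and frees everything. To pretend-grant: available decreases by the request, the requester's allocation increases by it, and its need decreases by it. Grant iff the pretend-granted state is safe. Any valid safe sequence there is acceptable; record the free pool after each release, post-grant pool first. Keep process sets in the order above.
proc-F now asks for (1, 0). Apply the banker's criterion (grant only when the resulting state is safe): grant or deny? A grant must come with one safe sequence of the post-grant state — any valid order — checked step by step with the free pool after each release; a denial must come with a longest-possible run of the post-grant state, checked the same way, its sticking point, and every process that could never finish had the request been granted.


GRANT: granting preserves safety; a valid post-grant sequence is proc-G, proc-D, proc-E, proc-A, proc-F.
Key observation: the transfer keeps a workable pool ((1, 2)); proc-G starts the safe sequence.
Verifying the post-grant state step by step:
  pool = (1, 2)
  proc-G needs (0, 0) <= (1, 2) -> finishes; pool += (0, 2) = (1, 4)
  proc-D needs (1, 2) <= (1, 4) -> finishes; pool += (1, 0) = (2, 4)
  proc-E needs (2, 4) <= (2, 4) -> finishes; pool += (0, 2) = (2, 6)
  proc-A needs (1, 6) <= (2, 6) -> finishes; pool += (0, 1) = (2, 7)
  proc-F needs (1, 5) <= (2, 7) -> finishes; pool += (1, 2) = (3, 9)


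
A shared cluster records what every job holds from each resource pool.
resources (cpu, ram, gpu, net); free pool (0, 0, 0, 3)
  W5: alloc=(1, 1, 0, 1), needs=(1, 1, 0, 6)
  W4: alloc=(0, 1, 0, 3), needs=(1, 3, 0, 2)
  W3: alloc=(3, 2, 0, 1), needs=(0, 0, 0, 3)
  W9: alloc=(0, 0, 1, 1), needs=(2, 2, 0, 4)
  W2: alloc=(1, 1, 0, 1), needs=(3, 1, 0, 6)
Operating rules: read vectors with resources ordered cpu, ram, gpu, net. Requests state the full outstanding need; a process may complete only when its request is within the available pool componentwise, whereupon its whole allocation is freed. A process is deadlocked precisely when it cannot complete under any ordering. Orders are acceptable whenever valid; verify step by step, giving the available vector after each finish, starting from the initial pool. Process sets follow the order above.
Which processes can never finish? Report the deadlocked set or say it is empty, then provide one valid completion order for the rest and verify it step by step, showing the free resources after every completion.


Deadlocked set: W5, W4 and W2.
Key observation: after W3, W9 the pool peaks at (3, 2, 1, 5), and each blocked process is short somewhere: W5 on net; W4 on ram; W2 on net.
The rest can finish in the order W3, W9. Step-by-step check:
  pool = (0, 0, 0, 3)
  run W3 (needs (0, 0, 0, 3), free (0, 0, 0, 3)); after release of (3, 2, 0, 1) the pool is (3, 2, 0, 4)
  run W9 (needs (2, 2, 0, 4), free (3, 2, 0, 4)); after release of (0, 0, 1, 1) the pool is (3, 2, 1, 5)
None of the blocked processes ever fits:
  W5 cannot run: need (1, 1, 0, 6) vs free (3, 2, 1, 5) (insufficient net)
  W4 cannot run: need (1, 3, 0, 2) vs free (3, 2, 1, 5) (insufficient ram)
  W2 cannot run: need (3, 1, 0, 6) vs free (3, 2, 1, 5) (insufficient net)
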